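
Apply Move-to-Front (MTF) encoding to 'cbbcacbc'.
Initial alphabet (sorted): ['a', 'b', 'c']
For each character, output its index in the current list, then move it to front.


MTF encoding:
'c': index 2 in ['a', 'b', 'c'] -> ['c', 'a', 'b']
'b': index 2 in ['c', 'a', 'b'] -> ['b', 'c', 'a']
'b': index 0 in ['b', 'c', 'a'] -> ['b', 'c', 'a']
'c': index 1 in ['b', 'c', 'a'] -> ['c', 'b', 'a']
'a': index 2 in ['c', 'b', 'a'] -> ['a', 'c', 'b']
'c': index 1 in ['a', 'c', 'b'] -> ['c', 'a', 'b']
'b': index 2 in ['c', 'a', 'b'] -> ['b', 'c', 'a']
'c': index 1 in ['b', 'c', 'a'] -> ['c', 'b', 'a']


Output: [2, 2, 0, 1, 2, 1, 2, 1]


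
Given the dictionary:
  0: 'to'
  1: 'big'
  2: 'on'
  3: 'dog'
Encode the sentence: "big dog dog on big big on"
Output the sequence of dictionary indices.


Look up each word in the dictionary:
  'big' -> 1
  'dog' -> 3
  'dog' -> 3
  'on' -> 2
  'big' -> 1
  'big' -> 1
  'on' -> 2

Encoded: [1, 3, 3, 2, 1, 1, 2]


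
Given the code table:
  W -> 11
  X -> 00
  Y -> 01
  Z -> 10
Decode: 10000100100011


Decoding:
10 -> Z
00 -> X
01 -> Y
00 -> X
10 -> Z
00 -> X
11 -> W


Result: ZXYXZXW


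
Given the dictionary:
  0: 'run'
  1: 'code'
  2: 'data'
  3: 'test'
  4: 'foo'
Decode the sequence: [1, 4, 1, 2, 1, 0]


Look up each index in the dictionary:
  1 -> 'code'
  4 -> 'foo'
  1 -> 'code'
  2 -> 'data'
  1 -> 'code'
  0 -> 'run'

Decoded: "code foo code data code run"


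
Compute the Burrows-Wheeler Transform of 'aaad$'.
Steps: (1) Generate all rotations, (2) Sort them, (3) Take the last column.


Rotations (sorted):
  0: $aaad -> last char: d
  1: aaad$ -> last char: $
  2: aad$a -> last char: a
  3: ad$aa -> last char: a
  4: d$aaa -> last char: a


BWT = d$aaa


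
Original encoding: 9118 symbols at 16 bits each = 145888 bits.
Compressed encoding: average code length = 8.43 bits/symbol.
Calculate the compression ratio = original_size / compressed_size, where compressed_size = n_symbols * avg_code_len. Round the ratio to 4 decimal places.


original_size = n_symbols * orig_bits = 9118 * 16 = 145888 bits
compressed_size = n_symbols * avg_code_len = 9118 * 8.43 = 76864.74 bits
ratio = original_size / compressed_size = 145888 / 76864.74 = 1.898

Compression ratio = 1.898


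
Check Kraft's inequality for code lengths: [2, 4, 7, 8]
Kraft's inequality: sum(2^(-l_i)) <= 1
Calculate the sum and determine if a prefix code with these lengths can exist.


Sum = 2^(-2) + 2^(-4) + 2^(-7) + 2^(-8)
    = 0.25 + 0.0625 + 0.0078125 + 0.00390625
    = 83/256 = 0.32421875
Since 0.32421875 <= 1, Kraft's inequality IS satisfied.
A prefix code with these lengths CAN exist.

Kraft sum = 0.32421875. Satisfied.


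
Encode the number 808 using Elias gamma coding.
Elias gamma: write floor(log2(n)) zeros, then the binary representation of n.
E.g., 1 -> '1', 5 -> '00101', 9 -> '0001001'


num_bits = floor(log2(808)) + 1 = 10
leading_zeros = num_bits - 1 = 9
binary(808) = 1100101000

Elias gamma(808) = '000000000' + '1100101000' = 0000000001100101000 (19 bits)


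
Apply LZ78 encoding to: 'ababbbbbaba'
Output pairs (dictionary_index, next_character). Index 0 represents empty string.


LZ78 encoding steps:
Dictionary: {0: ''}
Step 1: w='' (idx 0), next='a' -> output (0, 'a'), add 'a' as idx 1
Step 2: w='' (idx 0), next='b' -> output (0, 'b'), add 'b' as idx 2
Step 3: w='a' (idx 1), next='b' -> output (1, 'b'), add 'ab' as idx 3
Step 4: w='b' (idx 2), next='b' -> output (2, 'b'), add 'bb' as idx 4
Step 5: w='bb' (idx 4), next='a' -> output (4, 'a'), add 'bba' as idx 5
Step 6: w='b' (idx 2), next='a' -> output (2, 'a'), add 'ba' as idx 6


Encoded: [(0, 'a'), (0, 'b'), (1, 'b'), (2, 'b'), (4, 'a'), (2, 'a')]


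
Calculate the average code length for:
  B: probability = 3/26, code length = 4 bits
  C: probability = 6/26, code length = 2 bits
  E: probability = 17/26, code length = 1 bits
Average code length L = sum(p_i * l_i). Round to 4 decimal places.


Weighted contributions p_i * l_i:
  B: (3/26) * 4 = 12/26
  C: (6/26) * 2 = 12/26
  E: (17/26) * 1 = 17/26
Sum = (12 + 12 + 17)/26 = 41/26

L = 41/26 = 1.5769 bits/symbol


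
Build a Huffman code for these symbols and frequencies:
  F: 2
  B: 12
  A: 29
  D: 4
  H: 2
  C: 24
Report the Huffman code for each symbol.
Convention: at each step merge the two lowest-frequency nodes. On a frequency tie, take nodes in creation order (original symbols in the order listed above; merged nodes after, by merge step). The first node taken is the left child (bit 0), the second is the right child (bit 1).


Huffman tree construction:
Step 1: Merge F(2) + H(2) = 4
Step 2: Merge D(4) + (F+H)(4) = 8
Step 3: Merge (D+(F+H))(8) + B(12) = 20
Step 4: Merge ((D+(F+H))+B)(20) + C(24) = 44
Step 5: Merge A(29) + (((D+(F+H))+B)+C)(44) = 73
Read each symbol's code off the tree from the root (left child = 0, right child = 1).

Codes:
  F: 10010 (length 5)
  B: 101 (length 3)
  A: 0 (length 1)
  D: 1000 (length 4)
  H: 10011 (length 5)
  C: 11 (length 2)
Average code length: 149/73 = 2.0411 bits/symbol


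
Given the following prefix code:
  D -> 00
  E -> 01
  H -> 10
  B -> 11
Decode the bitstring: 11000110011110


Decoding step by step:
Bits 11 -> B
Bits 00 -> D
Bits 01 -> E
Bits 10 -> H
Bits 01 -> E
Bits 11 -> B
Bits 10 -> H


Decoded message: BDEHEBH


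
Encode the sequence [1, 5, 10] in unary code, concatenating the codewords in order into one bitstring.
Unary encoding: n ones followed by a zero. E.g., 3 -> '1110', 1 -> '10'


Encode each number as n ones followed by a terminating 0:
  1 -> 10 (2 bits)
  5 -> 111110 (6 bits)
  10 -> 11111111110 (11 bits)
Total length = 2 + 6 + 11 = 19 bits.

Unary([1, 5, 10]) = 1011111011111111110 (19 bits)


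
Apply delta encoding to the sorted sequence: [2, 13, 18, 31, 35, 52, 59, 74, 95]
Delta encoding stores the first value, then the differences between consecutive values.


First value: 2
Deltas:
  13 - 2 = 11
  18 - 13 = 5
  31 - 18 = 13
  35 - 31 = 4
  52 - 35 = 17
  59 - 52 = 7
  74 - 59 = 15
  95 - 74 = 21


Delta encoded: [2, 11, 5, 13, 4, 17, 7, 15, 21]


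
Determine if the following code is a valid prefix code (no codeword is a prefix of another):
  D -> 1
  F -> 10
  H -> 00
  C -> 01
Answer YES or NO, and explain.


Checking each pair (does one codeword prefix another?):
  D='1' vs F='10': prefix -- VIOLATION

NO -- this is NOT a valid prefix code. D (1) is a prefix of F (10).


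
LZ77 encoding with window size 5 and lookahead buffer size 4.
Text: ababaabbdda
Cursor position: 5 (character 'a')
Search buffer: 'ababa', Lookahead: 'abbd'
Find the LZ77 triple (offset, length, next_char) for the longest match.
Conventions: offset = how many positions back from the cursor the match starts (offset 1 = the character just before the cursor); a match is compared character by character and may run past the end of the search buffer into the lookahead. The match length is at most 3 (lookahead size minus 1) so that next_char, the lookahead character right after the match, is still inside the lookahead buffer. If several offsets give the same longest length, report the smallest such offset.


Try each offset into the search buffer:
  offset=1 (pos 4, char 'a'): match length 1
  offset=2 (pos 3, char 'b'): match length 0
  offset=3 (pos 2, char 'a'): match length 2
  offset=4 (pos 1, char 'b'): match length 0
  offset=5 (pos 0, char 'a'): match length 2
Longest match has length 2, found at offsets 3, 5; take the smallest, offset 3.
next_char = character at position 5 + 2 = 7 -> 'b'

Best match: offset=3, length=2 (matching 'ab' starting at position 2)
LZ77 triple: (3, 2, 'b')


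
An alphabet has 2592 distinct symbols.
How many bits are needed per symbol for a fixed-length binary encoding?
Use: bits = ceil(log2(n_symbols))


log2(2592) = 11.3399
Bracket: 2^11 = 2048 < 2592 <= 2^12 = 4096
So ceil(log2(2592)) = 12

bits = ceil(log2(2592)) = ceil(11.3399) = 12 bits


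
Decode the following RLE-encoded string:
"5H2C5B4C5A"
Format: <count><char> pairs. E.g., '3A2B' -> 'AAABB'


Expanding each <count><char> pair:
  5H -> 'HHHHH'
  2C -> 'CC'
  5B -> 'BBBBB'
  4C -> 'CCCC'
  5A -> 'AAAAA'

Decoded = HHHHHCCBBBBBCCCCAAAAA


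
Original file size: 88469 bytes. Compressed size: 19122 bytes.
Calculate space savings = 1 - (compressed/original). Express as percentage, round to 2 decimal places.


ratio = compressed/original = 19122/88469 = 0.216144
savings = 1 - ratio = 1 - 0.216144 = 0.783856
as a percentage: 0.783856 * 100 = 78.39%

Space savings = 1 - 19122/88469 = 78.39%


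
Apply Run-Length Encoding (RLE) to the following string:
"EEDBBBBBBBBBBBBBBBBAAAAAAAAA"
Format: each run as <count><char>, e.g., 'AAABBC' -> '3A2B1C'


Scanning runs left to right:
  i=0: run of 'E' x 2 -> '2E'
  i=2: run of 'D' x 1 -> '1D'
  i=3: run of 'B' x 16 -> '16B'
  i=19: run of 'A' x 9 -> '9A'

RLE = 2E1D16B9A


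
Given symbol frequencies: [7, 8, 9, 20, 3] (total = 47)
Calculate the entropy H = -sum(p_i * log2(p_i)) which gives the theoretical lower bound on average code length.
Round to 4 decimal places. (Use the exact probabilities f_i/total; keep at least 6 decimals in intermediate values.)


Per-symbol terms -p_i * log2(p_i) with p_i = f_i/47:
  p = 7/47 = 0.148936: log2(p) = -2.747234, -p*log2(p) = 0.409163
  p = 8/47 = 0.170213: log2(p) = -2.554589, -p*log2(p) = 0.434824
  p = 9/47 = 0.191489: log2(p) = -2.384664, -p*log2(p) = 0.456638
  p = 20/47 = 0.425532: log2(p) = -1.232661, -p*log2(p) = 0.524536
  p = 3/47 = 0.063830: log2(p) = -3.969626, -p*log2(p) = 0.253380
H = 0.409163 + 0.434824 + 0.456638 + 0.524536 + 0.253380 = 2.078541

H = 2.0785 bits/symbol


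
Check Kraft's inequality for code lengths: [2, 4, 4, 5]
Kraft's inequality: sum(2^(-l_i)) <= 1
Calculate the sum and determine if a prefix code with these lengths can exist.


Sum = 2^(-2) + 2^(-4) + 2^(-4) + 2^(-5)
    = 0.25 + 0.0625 + 0.0625 + 0.03125
    = 13/32 = 0.40625
Since 0.40625 <= 1, Kraft's inequality IS satisfied.
A prefix code with these lengths CAN exist.

Kraft sum = 0.40625. Satisfied.


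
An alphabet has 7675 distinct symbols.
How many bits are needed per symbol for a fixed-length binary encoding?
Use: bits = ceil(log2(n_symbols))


log2(7675) = 12.906
Bracket: 2^12 = 4096 < 7675 <= 2^13 = 8192
So ceil(log2(7675)) = 13

bits = ceil(log2(7675)) = ceil(12.906) = 13 bits


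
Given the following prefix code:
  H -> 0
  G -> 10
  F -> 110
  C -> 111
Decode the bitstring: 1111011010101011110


Decoding step by step:
Bits 111 -> C
Bits 10 -> G
Bits 110 -> F
Bits 10 -> G
Bits 10 -> G
Bits 10 -> G
Bits 111 -> C
Bits 10 -> G


Decoded message: CGFGGGCG


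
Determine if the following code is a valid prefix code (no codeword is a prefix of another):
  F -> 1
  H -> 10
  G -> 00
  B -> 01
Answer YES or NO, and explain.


Checking each pair (does one codeword prefix another?):
  F='1' vs H='10': prefix -- VIOLATION

NO -- this is NOT a valid prefix code. F (1) is a prefix of H (10).


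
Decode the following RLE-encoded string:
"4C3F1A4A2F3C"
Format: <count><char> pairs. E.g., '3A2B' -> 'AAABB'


Expanding each <count><char> pair:
  4C -> 'CCCC'
  3F -> 'FFF'
  1A -> 'A'
  4A -> 'AAAA'
  2F -> 'FF'
  3C -> 'CCC'

Decoded = CCCCFFFAAAAAFFCCC


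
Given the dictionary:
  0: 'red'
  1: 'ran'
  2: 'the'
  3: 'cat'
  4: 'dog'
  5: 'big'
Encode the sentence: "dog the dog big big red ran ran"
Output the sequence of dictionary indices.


Look up each word in the dictionary:
  'dog' -> 4
  'the' -> 2
  'dog' -> 4
  'big' -> 5
  'big' -> 5
  'red' -> 0
  'ran' -> 1
  'ran' -> 1

Encoded: [4, 2, 4, 5, 5, 0, 1, 1]


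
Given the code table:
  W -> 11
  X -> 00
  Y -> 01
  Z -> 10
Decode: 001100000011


Decoding:
00 -> X
11 -> W
00 -> X
00 -> X
00 -> X
11 -> W


Result: XWXXXW


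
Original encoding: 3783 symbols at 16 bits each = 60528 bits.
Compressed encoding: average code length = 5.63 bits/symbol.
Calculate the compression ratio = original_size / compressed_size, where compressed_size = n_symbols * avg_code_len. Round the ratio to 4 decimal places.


original_size = n_symbols * orig_bits = 3783 * 16 = 60528 bits
compressed_size = n_symbols * avg_code_len = 3783 * 5.63 = 21298.29 bits
ratio = original_size / compressed_size = 60528 / 21298.29 = 2.8419

Compression ratio = 2.8419


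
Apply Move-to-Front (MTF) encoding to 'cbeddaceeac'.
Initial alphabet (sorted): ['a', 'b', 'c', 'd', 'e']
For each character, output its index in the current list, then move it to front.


MTF encoding:
'c': index 2 in ['a', 'b', 'c', 'd', 'e'] -> ['c', 'a', 'b', 'd', 'e']
'b': index 2 in ['c', 'a', 'b', 'd', 'e'] -> ['b', 'c', 'a', 'd', 'e']
'e': index 4 in ['b', 'c', 'a', 'd', 'e'] -> ['e', 'b', 'c', 'a', 'd']
'd': index 4 in ['e', 'b', 'c', 'a', 'd'] -> ['d', 'e', 'b', 'c', 'a']
'd': index 0 in ['d', 'e', 'b', 'c', 'a'] -> ['d', 'e', 'b', 'c', 'a']
'a': index 4 in ['d', 'e', 'b', 'c', 'a'] -> ['a', 'd', 'e', 'b', 'c']
'c': index 4 in ['a', 'd', 'e', 'b', 'c'] -> ['c', 'a', 'd', 'e', 'b']
'e': index 3 in ['c', 'a', 'd', 'e', 'b'] -> ['e', 'c', 'a', 'd', 'b']
'e': index 0 in ['e', 'c', 'a', 'd', 'b'] -> ['e', 'c', 'a', 'd', 'b']
'a': index 2 in ['e', 'c', 'a', 'd', 'b'] -> ['a', 'e', 'c', 'd', 'b']
'c': index 2 in ['a', 'e', 'c', 'd', 'b'] -> ['c', 'a', 'e', 'd', 'b']


Output: [2, 2, 4, 4, 0, 4, 4, 3, 0, 2, 2]


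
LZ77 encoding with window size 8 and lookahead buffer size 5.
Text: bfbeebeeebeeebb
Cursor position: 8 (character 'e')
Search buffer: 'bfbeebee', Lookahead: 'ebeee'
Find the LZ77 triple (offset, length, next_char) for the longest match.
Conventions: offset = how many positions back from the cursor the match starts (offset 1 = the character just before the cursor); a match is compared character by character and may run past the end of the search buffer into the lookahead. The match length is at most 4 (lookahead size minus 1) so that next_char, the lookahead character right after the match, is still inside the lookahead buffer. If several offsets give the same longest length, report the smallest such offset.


Try each offset into the search buffer:
  offset=1 (pos 7, char 'e'): match length 1
  offset=2 (pos 6, char 'e'): match length 1
  offset=3 (pos 5, char 'b'): match length 0
  offset=4 (pos 4, char 'e'): match length 4
  offset=5 (pos 3, char 'e'): match length 1
  offset=6 (pos 2, char 'b'): match length 0
  offset=7 (pos 1, char 'f'): match length 0
  offset=8 (pos 0, char 'b'): match length 0
Longest match has length 4 at offset 4.
next_char = character at position 8 + 4 = 12 -> 'e'

Best match: offset=4, length=4 (matching 'ebee' starting at position 4)
LZ77 triple: (4, 4, 'e')


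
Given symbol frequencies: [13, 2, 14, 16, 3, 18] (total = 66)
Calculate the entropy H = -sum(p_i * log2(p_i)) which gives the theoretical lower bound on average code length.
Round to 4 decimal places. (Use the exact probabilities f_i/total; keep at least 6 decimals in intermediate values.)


Per-symbol terms -p_i * log2(p_i) with p_i = f_i/66:
  p = 13/66 = 0.196970: log2(p) = -2.343954, -p*log2(p) = 0.461688
  p = 2/66 = 0.030303: log2(p) = -5.044394, -p*log2(p) = 0.152860
  p = 14/66 = 0.212121: log2(p) = -2.237039, -p*log2(p) = 0.474523
  p = 16/66 = 0.242424: log2(p) = -2.044394, -p*log2(p) = 0.495611
  p = 3/66 = 0.045455: log2(p) = -4.459432, -p*log2(p) = 0.202701
  p = 18/66 = 0.272727: log2(p) = -1.874469, -p*log2(p) = 0.511219
H = 0.461688 + 0.152860 + 0.474523 + 0.495611 + 0.202701 + 0.511219 = 2.298602

H = 2.2986 bits/symbol


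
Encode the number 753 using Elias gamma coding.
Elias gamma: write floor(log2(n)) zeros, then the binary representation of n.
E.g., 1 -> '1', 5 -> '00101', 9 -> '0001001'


num_bits = floor(log2(753)) + 1 = 10
leading_zeros = num_bits - 1 = 9
binary(753) = 1011110001

Elias gamma(753) = '000000000' + '1011110001' = 0000000001011110001 (19 bits)


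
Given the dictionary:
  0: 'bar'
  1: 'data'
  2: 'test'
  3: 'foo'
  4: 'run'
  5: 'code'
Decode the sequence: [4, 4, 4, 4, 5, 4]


Look up each index in the dictionary:
  4 -> 'run'
  4 -> 'run'
  4 -> 'run'
  4 -> 'run'
  5 -> 'code'
  4 -> 'run'

Decoded: "run run run run code run"


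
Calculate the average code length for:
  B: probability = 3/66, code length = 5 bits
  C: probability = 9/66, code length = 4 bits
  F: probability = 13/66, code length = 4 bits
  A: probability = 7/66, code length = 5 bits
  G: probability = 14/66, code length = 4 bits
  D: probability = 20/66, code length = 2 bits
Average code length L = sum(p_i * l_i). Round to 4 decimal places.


Weighted contributions p_i * l_i:
  B: (3/66) * 5 = 15/66
  C: (9/66) * 4 = 36/66
  F: (13/66) * 4 = 52/66
  A: (7/66) * 5 = 35/66
  G: (14/66) * 4 = 56/66
  D: (20/66) * 2 = 40/66
Sum = (15 + 36 + 52 + 35 + 56 + 40)/66 = 234/66

L = 234/66 = 3.5455 bits/symbol


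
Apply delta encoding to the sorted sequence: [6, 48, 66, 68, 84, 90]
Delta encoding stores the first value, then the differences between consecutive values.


First value: 6
Deltas:
  48 - 6 = 42
  66 - 48 = 18
  68 - 66 = 2
  84 - 68 = 16
  90 - 84 = 6


Delta encoded: [6, 42, 18, 2, 16, 6]


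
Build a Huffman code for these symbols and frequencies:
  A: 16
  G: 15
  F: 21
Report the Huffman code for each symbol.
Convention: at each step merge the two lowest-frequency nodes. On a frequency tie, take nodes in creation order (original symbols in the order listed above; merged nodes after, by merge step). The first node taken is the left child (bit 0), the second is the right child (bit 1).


Huffman tree construction:
Step 1: Merge G(15) + A(16) = 31
Step 2: Merge F(21) + (G+A)(31) = 52
Read each symbol's code off the tree from the root (left child = 0, right child = 1).

Codes:
  A: 11 (length 2)
  G: 10 (length 2)
  F: 0 (length 1)
Average code length: 83/52 = 1.5962 bits/symbol


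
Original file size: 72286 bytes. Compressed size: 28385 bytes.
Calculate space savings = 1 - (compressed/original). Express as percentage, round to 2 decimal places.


ratio = compressed/original = 28385/72286 = 0.392676
savings = 1 - ratio = 1 - 0.392676 = 0.607324
as a percentage: 0.607324 * 100 = 60.73%

Space savings = 1 - 28385/72286 = 60.73%


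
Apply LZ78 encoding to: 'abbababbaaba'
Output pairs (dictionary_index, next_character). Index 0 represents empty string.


LZ78 encoding steps:
Dictionary: {0: ''}
Step 1: w='' (idx 0), next='a' -> output (0, 'a'), add 'a' as idx 1
Step 2: w='' (idx 0), next='b' -> output (0, 'b'), add 'b' as idx 2
Step 3: w='b' (idx 2), next='a' -> output (2, 'a'), add 'ba' as idx 3
Step 4: w='ba' (idx 3), next='b' -> output (3, 'b'), add 'bab' as idx 4
Step 5: w='ba' (idx 3), next='a' -> output (3, 'a'), add 'baa' as idx 5
Step 6: w='ba' (idx 3), end of input -> output (3, '')


Encoded: [(0, 'a'), (0, 'b'), (2, 'a'), (3, 'b'), (3, 'a'), (3, '')]


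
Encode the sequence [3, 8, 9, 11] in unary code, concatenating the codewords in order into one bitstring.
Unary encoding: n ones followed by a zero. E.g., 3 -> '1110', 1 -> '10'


Encode each number as n ones followed by a terminating 0:
  3 -> 1110 (4 bits)
  8 -> 111111110 (9 bits)
  9 -> 1111111110 (10 bits)
  11 -> 111111111110 (12 bits)
Total length = 4 + 9 + 10 + 12 = 35 bits.

Unary([3, 8, 9, 11]) = 11101111111101111111110111111111110 (35 bits)


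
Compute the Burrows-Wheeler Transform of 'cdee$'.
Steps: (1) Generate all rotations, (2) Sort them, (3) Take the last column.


Rotations (sorted):
  0: $cdee -> last char: e
  1: cdee$ -> last char: $
  2: dee$c -> last char: c
  3: e$cde -> last char: e
  4: ee$cd -> last char: d


BWT = e$ced


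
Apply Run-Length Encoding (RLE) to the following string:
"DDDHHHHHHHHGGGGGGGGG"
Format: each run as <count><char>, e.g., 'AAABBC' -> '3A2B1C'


Scanning runs left to right:
  i=0: run of 'D' x 3 -> '3D'
  i=3: run of 'H' x 8 -> '8H'
  i=11: run of 'G' x 9 -> '9G'

RLE = 3D8H9G


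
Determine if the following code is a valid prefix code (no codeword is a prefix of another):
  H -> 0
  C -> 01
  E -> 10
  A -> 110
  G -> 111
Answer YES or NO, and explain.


Checking each pair (does one codeword prefix another?):
  H='0' vs C='01': prefix -- VIOLATION

NO -- this is NOT a valid prefix code. H (0) is a prefix of C (01).


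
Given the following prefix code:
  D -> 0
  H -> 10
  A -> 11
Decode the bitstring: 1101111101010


Decoding step by step:
Bits 11 -> A
Bits 0 -> D
Bits 11 -> A
Bits 11 -> A
Bits 10 -> H
Bits 10 -> H
Bits 10 -> H


Decoded message: ADAAHHH


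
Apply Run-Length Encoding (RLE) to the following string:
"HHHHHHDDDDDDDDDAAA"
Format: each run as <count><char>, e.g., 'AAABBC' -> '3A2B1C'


Scanning runs left to right:
  i=0: run of 'H' x 6 -> '6H'
  i=6: run of 'D' x 9 -> '9D'
  i=15: run of 'A' x 3 -> '3A'

RLE = 6H9D3A


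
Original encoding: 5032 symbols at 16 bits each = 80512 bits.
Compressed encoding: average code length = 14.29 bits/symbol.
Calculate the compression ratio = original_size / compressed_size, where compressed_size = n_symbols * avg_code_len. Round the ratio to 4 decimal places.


original_size = n_symbols * orig_bits = 5032 * 16 = 80512 bits
compressed_size = n_symbols * avg_code_len = 5032 * 14.29 = 71907.28 bits
ratio = original_size / compressed_size = 80512 / 71907.28 = 1.1197

Compression ratio = 1.1197


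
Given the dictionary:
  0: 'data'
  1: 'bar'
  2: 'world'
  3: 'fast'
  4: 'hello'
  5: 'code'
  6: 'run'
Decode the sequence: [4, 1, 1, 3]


Look up each index in the dictionary:
  4 -> 'hello'
  1 -> 'bar'
  1 -> 'bar'
  3 -> 'fast'

Decoded: "hello bar bar fast"


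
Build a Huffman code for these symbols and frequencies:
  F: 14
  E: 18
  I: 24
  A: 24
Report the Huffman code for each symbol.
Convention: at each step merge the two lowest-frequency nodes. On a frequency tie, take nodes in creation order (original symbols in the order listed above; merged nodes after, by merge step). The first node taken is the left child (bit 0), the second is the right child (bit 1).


Huffman tree construction:
Step 1: Merge F(14) + E(18) = 32
Step 2: Merge I(24) + A(24) = 48
Step 3: Merge (F+E)(32) + (I+A)(48) = 80
Read each symbol's code off the tree from the root (left child = 0, right child = 1).

Codes:
  F: 00 (length 2)
  E: 01 (length 2)
  I: 10 (length 2)
  A: 11 (length 2)
Average code length: 160/80 = 2.0000 bits/symbol


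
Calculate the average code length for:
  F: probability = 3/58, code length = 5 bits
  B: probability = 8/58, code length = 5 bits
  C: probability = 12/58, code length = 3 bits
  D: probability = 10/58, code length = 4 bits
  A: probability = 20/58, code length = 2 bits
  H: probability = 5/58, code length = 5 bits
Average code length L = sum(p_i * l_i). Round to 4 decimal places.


Weighted contributions p_i * l_i:
  F: (3/58) * 5 = 15/58
  B: (8/58) * 5 = 40/58
  C: (12/58) * 3 = 36/58
  D: (10/58) * 4 = 40/58
  A: (20/58) * 2 = 40/58
  H: (5/58) * 5 = 25/58
Sum = (15 + 40 + 36 + 40 + 40 + 25)/58 = 196/58

L = 196/58 = 3.3793 bits/symbol


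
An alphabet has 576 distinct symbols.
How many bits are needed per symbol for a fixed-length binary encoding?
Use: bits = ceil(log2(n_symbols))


log2(576) = 9.1699
Bracket: 2^9 = 512 < 576 <= 2^10 = 1024
So ceil(log2(576)) = 10

bits = ceil(log2(576)) = ceil(9.1699) = 10 bits


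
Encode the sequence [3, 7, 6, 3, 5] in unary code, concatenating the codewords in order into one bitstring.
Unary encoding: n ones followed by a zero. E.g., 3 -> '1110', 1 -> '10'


Encode each number as n ones followed by a terminating 0:
  3 -> 1110 (4 bits)
  7 -> 11111110 (8 bits)
  6 -> 1111110 (7 bits)
  3 -> 1110 (4 bits)
  5 -> 111110 (6 bits)
Total length = 4 + 8 + 7 + 4 + 6 = 29 bits.

Unary([3, 7, 6, 3, 5]) = 11101111111011111101110111110 (29 bits)


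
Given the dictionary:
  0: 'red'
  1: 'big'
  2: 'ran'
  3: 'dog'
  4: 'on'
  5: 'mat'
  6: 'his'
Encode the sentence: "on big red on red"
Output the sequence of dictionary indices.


Look up each word in the dictionary:
  'on' -> 4
  'big' -> 1
  'red' -> 0
  'on' -> 4
  'red' -> 0

Encoded: [4, 1, 0, 4, 0]


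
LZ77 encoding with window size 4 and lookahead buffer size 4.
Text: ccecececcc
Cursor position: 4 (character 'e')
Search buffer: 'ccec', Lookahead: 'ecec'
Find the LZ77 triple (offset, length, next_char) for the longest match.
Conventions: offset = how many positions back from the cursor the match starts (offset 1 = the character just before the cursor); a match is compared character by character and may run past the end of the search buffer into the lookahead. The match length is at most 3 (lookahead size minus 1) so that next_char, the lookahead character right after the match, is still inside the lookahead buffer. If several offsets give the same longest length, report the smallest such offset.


Try each offset into the search buffer:
  offset=1 (pos 3, char 'c'): match length 0
  offset=2 (pos 2, char 'e'): match length 3
  offset=3 (pos 1, char 'c'): match length 0
  offset=4 (pos 0, char 'c'): match length 0
Longest match has length 3 at offset 2.
next_char = character at position 4 + 3 = 7 -> 'c'

Best match: offset=2, length=3 (matching 'ece' starting at position 2)
LZ77 triple: (2, 3, 'c')


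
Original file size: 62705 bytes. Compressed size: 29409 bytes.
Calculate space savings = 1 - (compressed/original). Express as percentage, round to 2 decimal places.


ratio = compressed/original = 29409/62705 = 0.469006
savings = 1 - ratio = 1 - 0.469006 = 0.530994
as a percentage: 0.530994 * 100 = 53.1%

Space savings = 1 - 29409/62705 = 53.1%


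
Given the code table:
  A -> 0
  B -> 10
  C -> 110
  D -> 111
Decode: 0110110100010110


Decoding:
0 -> A
110 -> C
110 -> C
10 -> B
0 -> A
0 -> A
10 -> B
110 -> C


Result: ACCBAABC


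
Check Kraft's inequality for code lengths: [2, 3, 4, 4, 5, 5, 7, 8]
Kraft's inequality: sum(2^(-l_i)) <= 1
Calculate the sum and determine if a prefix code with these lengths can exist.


Sum = 2^(-2) + 2^(-3) + 2^(-4) + 2^(-4) + 2^(-5) + 2^(-5) + 2^(-7) + 2^(-8)
    = 0.25 + 0.125 + 0.0625 + 0.0625 + 0.03125 + 0.03125 + 0.0078125 + 0.00390625
    = 147/256 = 0.57421875
Since 0.57421875 <= 1, Kraft's inequality IS satisfied.
A prefix code with these lengths CAN exist.

Kraft sum = 0.57421875. Satisfied.


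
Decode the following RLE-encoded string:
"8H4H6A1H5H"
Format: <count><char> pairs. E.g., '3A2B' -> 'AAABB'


Expanding each <count><char> pair:
  8H -> 'HHHHHHHH'
  4H -> 'HHHH'
  6A -> 'AAAAAA'
  1H -> 'H'
  5H -> 'HHHHH'

Decoded = HHHHHHHHHHHHAAAAAAHHHHHH


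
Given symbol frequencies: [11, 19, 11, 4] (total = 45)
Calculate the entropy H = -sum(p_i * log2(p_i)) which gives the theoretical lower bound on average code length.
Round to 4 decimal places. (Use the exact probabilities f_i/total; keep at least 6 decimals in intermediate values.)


Per-symbol terms -p_i * log2(p_i) with p_i = f_i/45:
  p = 11/45 = 0.244444: log2(p) = -2.032421, -p*log2(p) = 0.496814
  p = 19/45 = 0.422222: log2(p) = -1.243926, -p*log2(p) = 0.525213
  p = 11/45 = 0.244444: log2(p) = -2.032421, -p*log2(p) = 0.496814
  p = 4/45 = 0.088889: log2(p) = -3.491853, -p*log2(p) = 0.310387
H = 0.496814 + 0.525213 + 0.496814 + 0.310387 = 1.829228

H = 1.8292 bits/symbol


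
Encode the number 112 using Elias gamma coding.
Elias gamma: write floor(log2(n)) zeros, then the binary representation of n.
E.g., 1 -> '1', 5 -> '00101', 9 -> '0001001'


num_bits = floor(log2(112)) + 1 = 7
leading_zeros = num_bits - 1 = 6
binary(112) = 1110000

Elias gamma(112) = '000000' + '1110000' = 0000001110000 (13 bits)


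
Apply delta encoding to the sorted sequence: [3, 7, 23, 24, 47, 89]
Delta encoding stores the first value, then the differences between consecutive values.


First value: 3
Deltas:
  7 - 3 = 4
  23 - 7 = 16
  24 - 23 = 1
  47 - 24 = 23
  89 - 47 = 42


Delta encoded: [3, 4, 16, 1, 23, 42]


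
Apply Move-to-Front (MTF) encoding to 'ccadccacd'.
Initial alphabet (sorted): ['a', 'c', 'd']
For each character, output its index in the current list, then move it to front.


MTF encoding:
'c': index 1 in ['a', 'c', 'd'] -> ['c', 'a', 'd']
'c': index 0 in ['c', 'a', 'd'] -> ['c', 'a', 'd']
'a': index 1 in ['c', 'a', 'd'] -> ['a', 'c', 'd']
'd': index 2 in ['a', 'c', 'd'] -> ['d', 'a', 'c']
'c': index 2 in ['d', 'a', 'c'] -> ['c', 'd', 'a']
'c': index 0 in ['c', 'd', 'a'] -> ['c', 'd', 'a']
'a': index 2 in ['c', 'd', 'a'] -> ['a', 'c', 'd']
'c': index 1 in ['a', 'c', 'd'] -> ['c', 'a', 'd']
'd': index 2 in ['c', 'a', 'd'] -> ['d', 'c', 'a']


Output: [1, 0, 1, 2, 2, 0, 2, 1, 2]


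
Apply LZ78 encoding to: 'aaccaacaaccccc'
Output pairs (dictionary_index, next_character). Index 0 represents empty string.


LZ78 encoding steps:
Dictionary: {0: ''}
Step 1: w='' (idx 0), next='a' -> output (0, 'a'), add 'a' as idx 1
Step 2: w='a' (idx 1), next='c' -> output (1, 'c'), add 'ac' as idx 2
Step 3: w='' (idx 0), next='c' -> output (0, 'c'), add 'c' as idx 3
Step 4: w='a' (idx 1), next='a' -> output (1, 'a'), add 'aa' as idx 4
Step 5: w='c' (idx 3), next='a' -> output (3, 'a'), add 'ca' as idx 5
Step 6: w='ac' (idx 2), next='c' -> output (2, 'c'), add 'acc' as idx 6
Step 7: w='c' (idx 3), next='c' -> output (3, 'c'), add 'cc' as idx 7
Step 8: w='c' (idx 3), end of input -> output (3, '')


Encoded: [(0, 'a'), (1, 'c'), (0, 'c'), (1, 'a'), (3, 'a'), (2, 'c'), (3, 'c'), (3, '')]


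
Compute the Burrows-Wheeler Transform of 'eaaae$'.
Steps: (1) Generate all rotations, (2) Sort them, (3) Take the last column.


Rotations (sorted):
  0: $eaaae -> last char: e
  1: aaae$e -> last char: e
  2: aae$ea -> last char: a
  3: ae$eaa -> last char: a
  4: e$eaaa -> last char: a
  5: eaaae$ -> last char: $


BWT = eeaaa$


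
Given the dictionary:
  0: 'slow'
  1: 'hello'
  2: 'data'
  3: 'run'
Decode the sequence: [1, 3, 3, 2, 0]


Look up each index in the dictionary:
  1 -> 'hello'
  3 -> 'run'
  3 -> 'run'
  2 -> 'data'
  0 -> 'slow'

Decoded: "hello run run data slow"


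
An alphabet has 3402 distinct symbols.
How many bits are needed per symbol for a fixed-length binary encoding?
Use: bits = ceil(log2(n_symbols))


log2(3402) = 11.7322
Bracket: 2^11 = 2048 < 3402 <= 2^12 = 4096
So ceil(log2(3402)) = 12

bits = ceil(log2(3402)) = ceil(11.7322) = 12 bits


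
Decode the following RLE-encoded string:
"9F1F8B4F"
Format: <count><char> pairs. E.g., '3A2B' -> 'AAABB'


Expanding each <count><char> pair:
  9F -> 'FFFFFFFFF'
  1F -> 'F'
  8B -> 'BBBBBBBB'
  4F -> 'FFFF'

Decoded = FFFFFFFFFFBBBBBBBBFFFF


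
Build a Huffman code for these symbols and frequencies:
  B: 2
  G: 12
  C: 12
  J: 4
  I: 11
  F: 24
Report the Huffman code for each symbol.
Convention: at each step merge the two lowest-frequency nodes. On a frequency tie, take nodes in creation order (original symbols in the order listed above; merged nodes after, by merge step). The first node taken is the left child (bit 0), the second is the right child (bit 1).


Huffman tree construction:
Step 1: Merge B(2) + J(4) = 6
Step 2: Merge (B+J)(6) + I(11) = 17
Step 3: Merge G(12) + C(12) = 24
Step 4: Merge ((B+J)+I)(17) + F(24) = 41
Step 5: Merge (G+C)(24) + (((B+J)+I)+F)(41) = 65
Read each symbol's code off the tree from the root (left child = 0, right child = 1).

Codes:
  B: 1000 (length 4)
  G: 00 (length 2)
  C: 01 (length 2)
  J: 1001 (length 4)
  I: 101 (length 3)
  F: 11 (length 2)
Average code length: 153/65 = 2.3538 bits/symbol


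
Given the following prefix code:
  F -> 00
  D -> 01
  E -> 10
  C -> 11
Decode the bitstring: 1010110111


Decoding step by step:
Bits 10 -> E
Bits 10 -> E
Bits 11 -> C
Bits 01 -> D
Bits 11 -> C


Decoded message: EECDC


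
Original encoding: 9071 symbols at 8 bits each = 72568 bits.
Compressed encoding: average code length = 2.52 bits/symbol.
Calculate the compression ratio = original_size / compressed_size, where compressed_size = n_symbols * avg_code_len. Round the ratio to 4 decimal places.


original_size = n_symbols * orig_bits = 9071 * 8 = 72568 bits
compressed_size = n_symbols * avg_code_len = 9071 * 2.52 = 22858.92 bits
ratio = original_size / compressed_size = 72568 / 22858.92 = 3.1746

Compression ratio = 3.1746


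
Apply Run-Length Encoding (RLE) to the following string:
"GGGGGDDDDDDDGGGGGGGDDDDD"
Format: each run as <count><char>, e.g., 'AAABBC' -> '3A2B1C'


Scanning runs left to right:
  i=0: run of 'G' x 5 -> '5G'
  i=5: run of 'D' x 7 -> '7D'
  i=12: run of 'G' x 7 -> '7G'
  i=19: run of 'D' x 5 -> '5D'

RLE = 5G7D7G5D


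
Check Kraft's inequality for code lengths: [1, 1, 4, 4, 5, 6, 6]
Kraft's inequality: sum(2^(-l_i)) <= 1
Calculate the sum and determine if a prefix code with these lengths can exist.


Sum = 2^(-1) + 2^(-1) + 2^(-4) + 2^(-4) + 2^(-5) + 2^(-6) + 2^(-6)
    = 0.5 + 0.5 + 0.0625 + 0.0625 + 0.03125 + 0.015625 + 0.015625
    = 76/64 = 1.1875
Since 1.1875 > 1, Kraft's inequality is NOT satisfied.
A prefix code with these lengths CANNOT exist.

Kraft sum = 1.1875. Not satisfied.


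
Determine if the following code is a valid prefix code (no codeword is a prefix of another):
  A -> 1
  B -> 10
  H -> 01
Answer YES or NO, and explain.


Checking each pair (does one codeword prefix another?):
  A='1' vs B='10': prefix -- VIOLATION

NO -- this is NOT a valid prefix code. A (1) is a prefix of B (10).


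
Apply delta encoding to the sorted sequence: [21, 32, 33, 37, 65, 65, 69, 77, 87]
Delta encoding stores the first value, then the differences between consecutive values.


First value: 21
Deltas:
  32 - 21 = 11
  33 - 32 = 1
  37 - 33 = 4
  65 - 37 = 28
  65 - 65 = 0
  69 - 65 = 4
  77 - 69 = 8
  87 - 77 = 10


Delta encoded: [21, 11, 1, 4, 28, 0, 4, 8, 10]


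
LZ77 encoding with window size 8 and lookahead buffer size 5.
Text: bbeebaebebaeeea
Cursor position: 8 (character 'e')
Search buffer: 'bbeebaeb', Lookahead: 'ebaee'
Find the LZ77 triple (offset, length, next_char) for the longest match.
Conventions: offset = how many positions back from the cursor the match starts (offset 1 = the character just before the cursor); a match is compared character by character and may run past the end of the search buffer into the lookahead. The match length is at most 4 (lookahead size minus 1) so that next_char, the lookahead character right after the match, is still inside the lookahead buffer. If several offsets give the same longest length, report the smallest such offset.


Try each offset into the search buffer:
  offset=1 (pos 7, char 'b'): match length 0
  offset=2 (pos 6, char 'e'): match length 2
  offset=3 (pos 5, char 'a'): match length 0
  offset=4 (pos 4, char 'b'): match length 0
  offset=5 (pos 3, char 'e'): match length 4
  offset=6 (pos 2, char 'e'): match length 1
  offset=7 (pos 1, char 'b'): match length 0
  offset=8 (pos 0, char 'b'): match length 0
Longest match has length 4 at offset 5.
next_char = character at position 8 + 4 = 12 -> 'e'

Best match: offset=5, length=4 (matching 'ebae' starting at position 3)
LZ77 triple: (5, 4, 'e')


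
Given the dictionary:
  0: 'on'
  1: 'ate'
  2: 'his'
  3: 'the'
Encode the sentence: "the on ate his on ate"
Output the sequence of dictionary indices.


Look up each word in the dictionary:
  'the' -> 3
  'on' -> 0
  'ate' -> 1
  'his' -> 2
  'on' -> 0
  'ate' -> 1

Encoded: [3, 0, 1, 2, 0, 1]


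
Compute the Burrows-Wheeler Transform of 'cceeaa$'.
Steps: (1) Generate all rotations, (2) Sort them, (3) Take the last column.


Rotations (sorted):
  0: $cceeaa -> last char: a
  1: a$cceea -> last char: a
  2: aa$ccee -> last char: e
  3: cceeaa$ -> last char: $
  4: ceeaa$c -> last char: c
  5: eaa$cce -> last char: e
  6: eeaa$cc -> last char: c


BWT = aae$cec


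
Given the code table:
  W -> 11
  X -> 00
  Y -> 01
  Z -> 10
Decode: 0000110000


Decoding:
00 -> X
00 -> X
11 -> W
00 -> X
00 -> X


Result: XXWXX


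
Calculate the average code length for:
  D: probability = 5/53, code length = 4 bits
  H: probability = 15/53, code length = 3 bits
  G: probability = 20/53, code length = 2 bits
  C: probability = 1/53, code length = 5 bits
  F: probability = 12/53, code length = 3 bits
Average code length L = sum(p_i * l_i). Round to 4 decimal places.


Weighted contributions p_i * l_i:
  D: (5/53) * 4 = 20/53
  H: (15/53) * 3 = 45/53
  G: (20/53) * 2 = 40/53
  C: (1/53) * 5 = 5/53
  F: (12/53) * 3 = 36/53
Sum = (20 + 45 + 40 + 5 + 36)/53 = 146/53

L = 146/53 = 2.7547 bits/symbol


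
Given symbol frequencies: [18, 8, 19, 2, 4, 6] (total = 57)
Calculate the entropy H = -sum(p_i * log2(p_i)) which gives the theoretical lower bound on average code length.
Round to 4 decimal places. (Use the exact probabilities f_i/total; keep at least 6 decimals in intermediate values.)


Per-symbol terms -p_i * log2(p_i) with p_i = f_i/57:
  p = 18/57 = 0.315789: log2(p) = -1.662965, -p*log2(p) = 0.525147
  p = 8/57 = 0.140351: log2(p) = -2.832890, -p*log2(p) = 0.397599
  p = 19/57 = 0.333333: log2(p) = -1.584963, -p*log2(p) = 0.528321
  p = 2/57 = 0.035088: log2(p) = -4.832890, -p*log2(p) = 0.169575
  p = 4/57 = 0.070175: log2(p) = -3.832890, -p*log2(p) = 0.268975
  p = 6/57 = 0.105263: log2(p) = -3.247928, -p*log2(p) = 0.341887
H = 0.525147 + 0.397599 + 0.528321 + 0.169575 + 0.268975 + 0.341887 = 2.231504

H = 2.2315 bits/symbol


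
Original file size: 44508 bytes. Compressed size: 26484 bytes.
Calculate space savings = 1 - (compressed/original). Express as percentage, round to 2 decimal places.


ratio = compressed/original = 26484/44508 = 0.595039
savings = 1 - ratio = 1 - 0.595039 = 0.404961
as a percentage: 0.404961 * 100 = 40.5%

Space savings = 1 - 26484/44508 = 40.5%


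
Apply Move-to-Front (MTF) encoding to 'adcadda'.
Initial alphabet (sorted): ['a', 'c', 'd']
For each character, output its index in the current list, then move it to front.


MTF encoding:
'a': index 0 in ['a', 'c', 'd'] -> ['a', 'c', 'd']
'd': index 2 in ['a', 'c', 'd'] -> ['d', 'a', 'c']
'c': index 2 in ['d', 'a', 'c'] -> ['c', 'd', 'a']
'a': index 2 in ['c', 'd', 'a'] -> ['a', 'c', 'd']
'd': index 2 in ['a', 'c', 'd'] -> ['d', 'a', 'c']
'd': index 0 in ['d', 'a', 'c'] -> ['d', 'a', 'c']
'a': index 1 in ['d', 'a', 'c'] -> ['a', 'd', 'c']


Output: [0, 2, 2, 2, 2, 0, 1]


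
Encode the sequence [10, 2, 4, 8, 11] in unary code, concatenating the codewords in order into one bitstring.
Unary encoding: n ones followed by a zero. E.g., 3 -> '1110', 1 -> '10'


Encode each number as n ones followed by a terminating 0:
  10 -> 11111111110 (11 bits)
  2 -> 110 (3 bits)
  4 -> 11110 (5 bits)
  8 -> 111111110 (9 bits)
  11 -> 111111111110 (12 bits)
Total length = 11 + 3 + 5 + 9 + 12 = 40 bits.

Unary([10, 2, 4, 8, 11]) = 1111111111011011110111111110111111111110 (40 bits)


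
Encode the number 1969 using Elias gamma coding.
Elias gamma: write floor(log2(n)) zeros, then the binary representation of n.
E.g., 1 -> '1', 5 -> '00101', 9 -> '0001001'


num_bits = floor(log2(1969)) + 1 = 11
leading_zeros = num_bits - 1 = 10
binary(1969) = 11110110001

Elias gamma(1969) = '0000000000' + '11110110001' = 000000000011110110001 (21 bits)


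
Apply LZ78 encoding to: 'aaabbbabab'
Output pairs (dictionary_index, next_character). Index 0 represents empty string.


LZ78 encoding steps:
Dictionary: {0: ''}
Step 1: w='' (idx 0), next='a' -> output (0, 'a'), add 'a' as idx 1
Step 2: w='a' (idx 1), next='a' -> output (1, 'a'), add 'aa' as idx 2
Step 3: w='' (idx 0), next='b' -> output (0, 'b'), add 'b' as idx 3
Step 4: w='b' (idx 3), next='b' -> output (3, 'b'), add 'bb' as idx 4
Step 5: w='a' (idx 1), next='b' -> output (1, 'b'), add 'ab' as idx 5
Step 6: w='ab' (idx 5), end of input -> output (5, '')


Encoded: [(0, 'a'), (1, 'a'), (0, 'b'), (3, 'b'), (1, 'b'), (5, '')]


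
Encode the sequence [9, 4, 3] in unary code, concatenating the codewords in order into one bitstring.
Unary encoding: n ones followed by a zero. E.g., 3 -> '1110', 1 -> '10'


Encode each number as n ones followed by a terminating 0:
  9 -> 1111111110 (10 bits)
  4 -> 11110 (5 bits)
  3 -> 1110 (4 bits)
Total length = 10 + 5 + 4 = 19 bits.

Unary([9, 4, 3]) = 1111111110111101110 (19 bits)


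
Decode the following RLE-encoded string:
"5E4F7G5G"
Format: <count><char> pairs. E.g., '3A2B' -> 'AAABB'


Expanding each <count><char> pair:
  5E -> 'EEEEE'
  4F -> 'FFFF'
  7G -> 'GGGGGGG'
  5G -> 'GGGGG'

Decoded = EEEEEFFFFGGGGGGGGGGGG
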